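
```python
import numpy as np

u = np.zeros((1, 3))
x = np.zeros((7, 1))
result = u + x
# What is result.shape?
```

(7, 3)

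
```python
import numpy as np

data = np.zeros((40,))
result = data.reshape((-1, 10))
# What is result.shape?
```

(4, 10)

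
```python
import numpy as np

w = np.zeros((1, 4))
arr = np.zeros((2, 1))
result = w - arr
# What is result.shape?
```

(2, 4)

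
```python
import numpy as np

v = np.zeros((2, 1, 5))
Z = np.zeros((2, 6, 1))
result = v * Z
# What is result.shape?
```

(2, 6, 5)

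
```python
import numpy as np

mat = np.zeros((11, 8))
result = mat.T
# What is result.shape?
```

(8, 11)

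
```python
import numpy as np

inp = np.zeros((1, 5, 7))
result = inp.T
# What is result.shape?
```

(7, 5, 1)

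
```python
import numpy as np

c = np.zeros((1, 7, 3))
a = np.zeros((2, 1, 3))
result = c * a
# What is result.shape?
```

(2, 7, 3)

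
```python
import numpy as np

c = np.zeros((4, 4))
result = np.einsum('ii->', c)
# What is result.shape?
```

()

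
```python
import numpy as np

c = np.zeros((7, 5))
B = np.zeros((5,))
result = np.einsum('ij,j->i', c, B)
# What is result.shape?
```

(7,)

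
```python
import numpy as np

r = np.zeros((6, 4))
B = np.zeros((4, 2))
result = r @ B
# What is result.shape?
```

(6, 2)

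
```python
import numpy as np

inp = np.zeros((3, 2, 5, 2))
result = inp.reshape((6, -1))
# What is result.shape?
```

(6, 10)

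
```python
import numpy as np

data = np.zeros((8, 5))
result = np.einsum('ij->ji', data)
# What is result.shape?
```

(5, 8)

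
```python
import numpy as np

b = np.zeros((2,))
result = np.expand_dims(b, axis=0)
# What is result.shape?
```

(1, 2)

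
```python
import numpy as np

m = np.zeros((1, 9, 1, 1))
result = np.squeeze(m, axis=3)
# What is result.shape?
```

(1, 9, 1)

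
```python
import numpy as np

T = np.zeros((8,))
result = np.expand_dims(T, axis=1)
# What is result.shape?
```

(8, 1)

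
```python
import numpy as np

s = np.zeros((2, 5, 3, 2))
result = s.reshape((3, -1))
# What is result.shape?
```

(3, 20)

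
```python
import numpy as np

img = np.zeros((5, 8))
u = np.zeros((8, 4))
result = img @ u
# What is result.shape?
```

(5, 4)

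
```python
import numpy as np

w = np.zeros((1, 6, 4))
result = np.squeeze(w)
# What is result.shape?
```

(6, 4)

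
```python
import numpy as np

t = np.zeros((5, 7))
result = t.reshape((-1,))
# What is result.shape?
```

(35,)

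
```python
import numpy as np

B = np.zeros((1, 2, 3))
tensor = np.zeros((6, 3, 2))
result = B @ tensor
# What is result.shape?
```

(6, 2, 2)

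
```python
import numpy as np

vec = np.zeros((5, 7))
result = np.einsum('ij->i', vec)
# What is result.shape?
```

(5,)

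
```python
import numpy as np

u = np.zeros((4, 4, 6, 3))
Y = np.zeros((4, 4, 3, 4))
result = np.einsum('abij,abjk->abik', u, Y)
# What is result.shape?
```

(4, 4, 6, 4)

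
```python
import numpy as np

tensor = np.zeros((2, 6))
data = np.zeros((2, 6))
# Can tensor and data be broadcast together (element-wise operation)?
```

Yes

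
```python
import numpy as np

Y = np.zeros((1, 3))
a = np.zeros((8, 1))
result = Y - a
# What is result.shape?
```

(8, 3)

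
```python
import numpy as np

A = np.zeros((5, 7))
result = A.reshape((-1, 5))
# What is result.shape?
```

(7, 5)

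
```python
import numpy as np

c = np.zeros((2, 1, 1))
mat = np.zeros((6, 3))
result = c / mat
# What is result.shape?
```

(2, 6, 3)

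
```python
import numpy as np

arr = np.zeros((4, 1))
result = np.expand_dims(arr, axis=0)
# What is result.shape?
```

(1, 4, 1)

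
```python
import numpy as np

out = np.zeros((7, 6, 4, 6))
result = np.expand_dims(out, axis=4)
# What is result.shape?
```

(7, 6, 4, 6, 1)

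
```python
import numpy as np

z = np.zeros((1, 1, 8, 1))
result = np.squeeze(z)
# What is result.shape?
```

(8,)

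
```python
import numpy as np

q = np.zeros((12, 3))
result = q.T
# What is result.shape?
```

(3, 12)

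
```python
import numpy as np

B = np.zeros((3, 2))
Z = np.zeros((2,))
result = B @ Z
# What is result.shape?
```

(3,)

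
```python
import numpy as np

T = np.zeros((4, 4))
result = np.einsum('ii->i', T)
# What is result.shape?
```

(4,)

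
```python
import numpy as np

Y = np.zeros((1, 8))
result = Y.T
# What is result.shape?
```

(8, 1)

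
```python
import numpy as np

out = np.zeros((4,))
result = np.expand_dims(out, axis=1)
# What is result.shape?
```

(4, 1)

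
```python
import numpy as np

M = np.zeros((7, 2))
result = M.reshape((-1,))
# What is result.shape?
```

(14,)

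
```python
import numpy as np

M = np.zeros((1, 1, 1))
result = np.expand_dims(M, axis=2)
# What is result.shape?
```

(1, 1, 1, 1)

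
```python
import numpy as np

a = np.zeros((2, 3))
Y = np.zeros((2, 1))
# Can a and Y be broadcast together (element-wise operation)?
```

Yes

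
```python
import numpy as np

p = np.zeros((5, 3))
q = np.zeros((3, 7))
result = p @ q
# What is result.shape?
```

(5, 7)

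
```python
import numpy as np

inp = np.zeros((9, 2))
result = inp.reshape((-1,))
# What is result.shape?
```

(18,)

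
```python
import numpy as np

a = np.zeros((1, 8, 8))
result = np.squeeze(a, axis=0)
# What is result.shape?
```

(8, 8)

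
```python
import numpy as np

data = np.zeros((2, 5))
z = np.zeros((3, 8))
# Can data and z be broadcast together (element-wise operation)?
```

No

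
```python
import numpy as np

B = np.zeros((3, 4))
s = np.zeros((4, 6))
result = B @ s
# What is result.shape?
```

(3, 6)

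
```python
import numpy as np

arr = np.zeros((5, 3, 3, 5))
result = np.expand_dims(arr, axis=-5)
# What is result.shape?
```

(1, 5, 3, 3, 5)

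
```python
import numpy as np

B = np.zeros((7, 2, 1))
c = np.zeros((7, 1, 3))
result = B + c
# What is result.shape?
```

(7, 2, 3)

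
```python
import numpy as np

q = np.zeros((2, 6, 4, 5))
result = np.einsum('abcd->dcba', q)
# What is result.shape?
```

(5, 4, 6, 2)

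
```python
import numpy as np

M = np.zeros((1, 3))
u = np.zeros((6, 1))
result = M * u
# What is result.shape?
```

(6, 3)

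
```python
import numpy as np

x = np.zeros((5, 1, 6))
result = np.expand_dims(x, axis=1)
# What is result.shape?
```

(5, 1, 1, 6)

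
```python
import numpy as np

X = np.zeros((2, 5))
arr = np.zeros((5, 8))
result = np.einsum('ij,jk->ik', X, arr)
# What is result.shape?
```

(2, 8)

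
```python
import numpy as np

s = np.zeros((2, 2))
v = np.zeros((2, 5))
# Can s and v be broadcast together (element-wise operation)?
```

No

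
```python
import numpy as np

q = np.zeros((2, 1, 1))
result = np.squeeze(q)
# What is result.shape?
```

(2,)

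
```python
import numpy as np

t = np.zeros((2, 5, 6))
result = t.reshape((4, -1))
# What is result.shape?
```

(4, 15)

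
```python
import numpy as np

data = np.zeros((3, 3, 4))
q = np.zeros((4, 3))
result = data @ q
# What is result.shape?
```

(3, 3, 3)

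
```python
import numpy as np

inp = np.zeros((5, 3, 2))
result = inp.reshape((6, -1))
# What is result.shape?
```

(6, 5)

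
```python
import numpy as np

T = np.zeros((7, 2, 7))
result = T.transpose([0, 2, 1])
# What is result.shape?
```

(7, 7, 2)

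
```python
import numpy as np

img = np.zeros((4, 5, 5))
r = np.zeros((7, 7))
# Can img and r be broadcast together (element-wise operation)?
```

No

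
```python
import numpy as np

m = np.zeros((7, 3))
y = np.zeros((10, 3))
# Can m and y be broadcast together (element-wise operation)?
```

No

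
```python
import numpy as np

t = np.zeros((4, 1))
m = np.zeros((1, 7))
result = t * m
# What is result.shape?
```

(4, 7)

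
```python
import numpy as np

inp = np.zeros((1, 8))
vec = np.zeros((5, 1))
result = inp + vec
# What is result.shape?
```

(5, 8)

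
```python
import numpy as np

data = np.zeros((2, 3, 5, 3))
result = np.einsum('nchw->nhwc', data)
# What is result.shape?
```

(2, 5, 3, 3)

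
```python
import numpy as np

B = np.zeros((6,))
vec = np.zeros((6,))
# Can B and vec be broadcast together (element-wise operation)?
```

Yes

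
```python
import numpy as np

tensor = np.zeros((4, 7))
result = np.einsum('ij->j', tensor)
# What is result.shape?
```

(7,)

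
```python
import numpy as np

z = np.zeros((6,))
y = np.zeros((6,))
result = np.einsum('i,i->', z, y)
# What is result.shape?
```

()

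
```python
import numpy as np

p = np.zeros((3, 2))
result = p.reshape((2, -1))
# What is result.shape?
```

(2, 3)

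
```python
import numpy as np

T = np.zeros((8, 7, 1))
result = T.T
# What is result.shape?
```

(1, 7, 8)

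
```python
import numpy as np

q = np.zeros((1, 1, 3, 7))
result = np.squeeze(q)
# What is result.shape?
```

(3, 7)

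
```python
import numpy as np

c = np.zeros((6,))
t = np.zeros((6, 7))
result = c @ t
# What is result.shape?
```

(7,)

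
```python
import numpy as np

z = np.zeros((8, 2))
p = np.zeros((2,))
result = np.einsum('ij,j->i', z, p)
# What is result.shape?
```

(8,)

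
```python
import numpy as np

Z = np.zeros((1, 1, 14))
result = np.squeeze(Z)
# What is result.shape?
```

(14,)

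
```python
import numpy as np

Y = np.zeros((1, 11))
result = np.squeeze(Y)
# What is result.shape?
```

(11,)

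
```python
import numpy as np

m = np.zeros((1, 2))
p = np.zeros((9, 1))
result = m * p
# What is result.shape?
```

(9, 2)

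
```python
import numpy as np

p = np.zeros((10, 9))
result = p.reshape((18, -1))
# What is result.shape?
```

(18, 5)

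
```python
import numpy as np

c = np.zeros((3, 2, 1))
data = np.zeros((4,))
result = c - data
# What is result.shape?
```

(3, 2, 4)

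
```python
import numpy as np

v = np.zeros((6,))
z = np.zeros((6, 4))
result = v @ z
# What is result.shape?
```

(4,)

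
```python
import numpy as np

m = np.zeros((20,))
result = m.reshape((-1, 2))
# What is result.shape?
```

(10, 2)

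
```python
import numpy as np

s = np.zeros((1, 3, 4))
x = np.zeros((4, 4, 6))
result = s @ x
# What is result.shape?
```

(4, 3, 6)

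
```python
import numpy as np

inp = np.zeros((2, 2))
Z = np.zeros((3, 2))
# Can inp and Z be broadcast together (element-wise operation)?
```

No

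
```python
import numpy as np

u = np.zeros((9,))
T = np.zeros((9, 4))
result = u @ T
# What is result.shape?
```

(4,)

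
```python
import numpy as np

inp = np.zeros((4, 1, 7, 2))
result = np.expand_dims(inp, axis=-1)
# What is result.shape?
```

(4, 1, 7, 2, 1)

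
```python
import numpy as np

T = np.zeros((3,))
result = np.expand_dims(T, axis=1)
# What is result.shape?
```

(3, 1)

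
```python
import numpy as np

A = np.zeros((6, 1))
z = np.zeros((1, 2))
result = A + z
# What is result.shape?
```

(6, 2)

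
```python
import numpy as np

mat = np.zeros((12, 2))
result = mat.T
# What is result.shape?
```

(2, 12)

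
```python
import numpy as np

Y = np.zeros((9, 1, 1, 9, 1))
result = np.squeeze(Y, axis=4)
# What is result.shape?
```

(9, 1, 1, 9)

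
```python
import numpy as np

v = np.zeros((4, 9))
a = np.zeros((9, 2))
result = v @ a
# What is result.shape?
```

(4, 2)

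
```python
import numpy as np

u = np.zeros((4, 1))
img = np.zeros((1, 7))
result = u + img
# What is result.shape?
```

(4, 7)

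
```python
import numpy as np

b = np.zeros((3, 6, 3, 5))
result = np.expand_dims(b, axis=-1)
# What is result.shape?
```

(3, 6, 3, 5, 1)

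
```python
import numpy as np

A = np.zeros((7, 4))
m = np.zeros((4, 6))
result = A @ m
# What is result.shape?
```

(7, 6)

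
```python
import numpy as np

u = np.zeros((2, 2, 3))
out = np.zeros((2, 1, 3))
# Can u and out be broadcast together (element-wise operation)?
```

Yes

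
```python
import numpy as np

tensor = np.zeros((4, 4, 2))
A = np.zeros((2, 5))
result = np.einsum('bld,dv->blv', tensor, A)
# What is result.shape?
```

(4, 4, 5)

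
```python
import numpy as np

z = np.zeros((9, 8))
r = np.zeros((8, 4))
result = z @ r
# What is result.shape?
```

(9, 4)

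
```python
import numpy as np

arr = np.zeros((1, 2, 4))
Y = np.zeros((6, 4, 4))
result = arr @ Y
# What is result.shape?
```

(6, 2, 4)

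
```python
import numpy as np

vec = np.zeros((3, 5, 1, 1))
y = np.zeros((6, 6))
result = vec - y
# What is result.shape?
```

(3, 5, 6, 6)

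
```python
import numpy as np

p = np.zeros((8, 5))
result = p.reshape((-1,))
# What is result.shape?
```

(40,)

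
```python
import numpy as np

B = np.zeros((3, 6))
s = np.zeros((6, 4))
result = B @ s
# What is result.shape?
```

(3, 4)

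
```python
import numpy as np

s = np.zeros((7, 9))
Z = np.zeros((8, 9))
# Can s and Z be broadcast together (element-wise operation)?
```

No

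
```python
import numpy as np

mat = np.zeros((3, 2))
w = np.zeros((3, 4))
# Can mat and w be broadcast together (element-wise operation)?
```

No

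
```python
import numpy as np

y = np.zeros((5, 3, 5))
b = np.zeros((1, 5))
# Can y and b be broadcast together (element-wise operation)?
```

Yes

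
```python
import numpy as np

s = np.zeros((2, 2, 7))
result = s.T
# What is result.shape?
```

(7, 2, 2)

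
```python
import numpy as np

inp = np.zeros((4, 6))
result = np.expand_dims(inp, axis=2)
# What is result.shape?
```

(4, 6, 1)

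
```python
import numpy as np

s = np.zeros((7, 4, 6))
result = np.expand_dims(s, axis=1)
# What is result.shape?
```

(7, 1, 4, 6)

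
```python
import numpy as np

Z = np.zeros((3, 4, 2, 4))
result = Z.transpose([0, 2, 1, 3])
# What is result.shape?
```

(3, 2, 4, 4)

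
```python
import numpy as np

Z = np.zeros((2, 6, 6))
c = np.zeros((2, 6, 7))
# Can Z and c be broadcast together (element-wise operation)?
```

No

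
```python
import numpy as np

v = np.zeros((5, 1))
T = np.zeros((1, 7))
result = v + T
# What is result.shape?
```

(5, 7)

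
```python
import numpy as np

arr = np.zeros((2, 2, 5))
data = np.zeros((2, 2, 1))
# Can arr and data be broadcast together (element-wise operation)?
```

Yes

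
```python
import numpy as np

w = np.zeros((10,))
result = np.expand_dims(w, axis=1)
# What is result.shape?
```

(10, 1)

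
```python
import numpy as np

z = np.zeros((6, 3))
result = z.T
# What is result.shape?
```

(3, 6)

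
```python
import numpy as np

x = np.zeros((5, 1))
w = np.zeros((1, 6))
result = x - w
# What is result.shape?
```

(5, 6)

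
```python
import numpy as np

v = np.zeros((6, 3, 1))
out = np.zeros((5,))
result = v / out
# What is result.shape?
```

(6, 3, 5)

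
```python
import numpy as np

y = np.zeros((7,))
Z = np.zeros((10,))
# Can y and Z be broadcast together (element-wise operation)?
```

No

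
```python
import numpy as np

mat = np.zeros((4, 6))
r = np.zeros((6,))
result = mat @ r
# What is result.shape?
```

(4,)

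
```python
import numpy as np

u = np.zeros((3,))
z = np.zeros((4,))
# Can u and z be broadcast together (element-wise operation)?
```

No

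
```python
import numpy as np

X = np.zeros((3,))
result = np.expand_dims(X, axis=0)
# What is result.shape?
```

(1, 3)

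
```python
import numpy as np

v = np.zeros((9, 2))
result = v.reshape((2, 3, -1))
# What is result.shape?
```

(2, 3, 3)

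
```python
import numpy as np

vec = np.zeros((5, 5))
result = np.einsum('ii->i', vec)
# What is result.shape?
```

(5,)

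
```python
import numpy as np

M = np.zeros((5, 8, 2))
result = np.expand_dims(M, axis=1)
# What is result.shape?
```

(5, 1, 8, 2)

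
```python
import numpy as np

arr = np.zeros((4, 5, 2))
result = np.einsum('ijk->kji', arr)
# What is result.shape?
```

(2, 5, 4)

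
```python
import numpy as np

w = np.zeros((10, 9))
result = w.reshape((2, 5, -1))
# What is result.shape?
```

(2, 5, 9)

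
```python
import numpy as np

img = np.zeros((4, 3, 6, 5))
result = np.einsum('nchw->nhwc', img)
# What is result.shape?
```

(4, 6, 5, 3)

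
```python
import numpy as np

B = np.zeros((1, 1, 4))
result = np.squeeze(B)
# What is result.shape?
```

(4,)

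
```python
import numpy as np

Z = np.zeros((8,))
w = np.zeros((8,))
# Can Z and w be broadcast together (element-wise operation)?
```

Yes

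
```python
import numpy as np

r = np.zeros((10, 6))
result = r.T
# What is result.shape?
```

(6, 10)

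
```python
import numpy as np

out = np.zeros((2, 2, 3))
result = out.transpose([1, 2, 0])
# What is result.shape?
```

(2, 3, 2)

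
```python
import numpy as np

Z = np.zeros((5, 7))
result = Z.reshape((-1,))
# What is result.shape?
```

(35,)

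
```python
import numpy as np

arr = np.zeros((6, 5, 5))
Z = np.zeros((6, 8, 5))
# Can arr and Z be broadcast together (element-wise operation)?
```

No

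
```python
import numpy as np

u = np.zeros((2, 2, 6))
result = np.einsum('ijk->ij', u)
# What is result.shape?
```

(2, 2)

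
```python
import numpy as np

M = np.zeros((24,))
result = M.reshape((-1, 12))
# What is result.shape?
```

(2, 12)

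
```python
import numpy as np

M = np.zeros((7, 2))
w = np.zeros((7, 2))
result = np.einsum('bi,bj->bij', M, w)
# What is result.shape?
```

(7, 2, 2)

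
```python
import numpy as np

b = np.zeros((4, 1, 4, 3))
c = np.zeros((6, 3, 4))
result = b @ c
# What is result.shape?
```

(4, 6, 4, 4)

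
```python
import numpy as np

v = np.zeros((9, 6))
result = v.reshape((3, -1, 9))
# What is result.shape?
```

(3, 2, 9)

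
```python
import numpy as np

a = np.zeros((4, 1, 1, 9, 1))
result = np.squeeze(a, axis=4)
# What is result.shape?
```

(4, 1, 1, 9)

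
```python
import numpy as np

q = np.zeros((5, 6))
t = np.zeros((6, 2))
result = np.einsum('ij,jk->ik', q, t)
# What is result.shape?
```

(5, 2)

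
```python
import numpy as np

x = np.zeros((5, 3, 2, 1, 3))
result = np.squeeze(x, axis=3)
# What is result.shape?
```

(5, 3, 2, 3)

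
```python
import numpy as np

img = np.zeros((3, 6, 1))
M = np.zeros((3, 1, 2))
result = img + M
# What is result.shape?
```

(3, 6, 2)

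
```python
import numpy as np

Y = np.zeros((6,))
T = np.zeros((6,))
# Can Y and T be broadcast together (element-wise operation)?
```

Yes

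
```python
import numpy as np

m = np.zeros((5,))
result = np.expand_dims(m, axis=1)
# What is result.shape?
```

(5, 1)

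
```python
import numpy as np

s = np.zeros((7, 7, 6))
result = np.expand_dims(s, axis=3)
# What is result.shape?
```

(7, 7, 6, 1)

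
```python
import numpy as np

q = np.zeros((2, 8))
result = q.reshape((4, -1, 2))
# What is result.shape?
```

(4, 2, 2)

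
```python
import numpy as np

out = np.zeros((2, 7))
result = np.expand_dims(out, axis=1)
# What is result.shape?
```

(2, 1, 7)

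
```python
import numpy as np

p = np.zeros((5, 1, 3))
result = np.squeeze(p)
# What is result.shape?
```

(5, 3)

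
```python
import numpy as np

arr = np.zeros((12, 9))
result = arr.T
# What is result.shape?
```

(9, 12)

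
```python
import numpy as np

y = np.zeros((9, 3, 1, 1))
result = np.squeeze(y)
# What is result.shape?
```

(9, 3)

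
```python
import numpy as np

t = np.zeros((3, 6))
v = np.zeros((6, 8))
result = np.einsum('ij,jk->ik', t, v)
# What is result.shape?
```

(3, 8)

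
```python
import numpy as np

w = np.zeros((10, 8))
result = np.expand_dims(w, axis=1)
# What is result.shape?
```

(10, 1, 8)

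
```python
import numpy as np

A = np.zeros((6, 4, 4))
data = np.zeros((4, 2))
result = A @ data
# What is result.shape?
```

(6, 4, 2)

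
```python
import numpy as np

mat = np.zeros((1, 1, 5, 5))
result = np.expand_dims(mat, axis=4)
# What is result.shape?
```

(1, 1, 5, 5, 1)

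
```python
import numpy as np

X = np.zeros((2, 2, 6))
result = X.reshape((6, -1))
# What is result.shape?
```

(6, 4)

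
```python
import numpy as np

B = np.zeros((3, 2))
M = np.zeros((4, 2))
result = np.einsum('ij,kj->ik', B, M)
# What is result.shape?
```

(3, 4)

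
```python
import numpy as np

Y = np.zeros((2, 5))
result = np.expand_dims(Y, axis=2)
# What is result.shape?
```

(2, 5, 1)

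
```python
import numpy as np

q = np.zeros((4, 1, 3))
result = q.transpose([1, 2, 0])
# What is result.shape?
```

(1, 3, 4)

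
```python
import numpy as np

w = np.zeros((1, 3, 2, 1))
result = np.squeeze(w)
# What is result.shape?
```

(3, 2)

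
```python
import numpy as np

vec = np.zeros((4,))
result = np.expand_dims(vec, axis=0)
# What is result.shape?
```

(1, 4)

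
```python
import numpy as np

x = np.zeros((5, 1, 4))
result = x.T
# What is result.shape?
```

(4, 1, 5)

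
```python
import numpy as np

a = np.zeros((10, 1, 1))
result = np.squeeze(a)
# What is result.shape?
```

(10,)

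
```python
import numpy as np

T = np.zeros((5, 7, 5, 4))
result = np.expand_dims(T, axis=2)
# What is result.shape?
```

(5, 7, 1, 5, 4)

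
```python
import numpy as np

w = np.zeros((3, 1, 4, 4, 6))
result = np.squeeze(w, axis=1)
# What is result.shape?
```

(3, 4, 4, 6)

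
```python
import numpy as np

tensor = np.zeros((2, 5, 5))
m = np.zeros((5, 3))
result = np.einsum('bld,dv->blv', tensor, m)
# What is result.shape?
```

(2, 5, 3)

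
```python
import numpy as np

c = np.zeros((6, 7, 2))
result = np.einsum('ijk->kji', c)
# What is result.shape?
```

(2, 7, 6)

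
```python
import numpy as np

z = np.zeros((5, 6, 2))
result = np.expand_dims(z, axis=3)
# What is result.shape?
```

(5, 6, 2, 1)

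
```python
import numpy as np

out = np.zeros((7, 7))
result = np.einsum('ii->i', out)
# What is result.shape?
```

(7,)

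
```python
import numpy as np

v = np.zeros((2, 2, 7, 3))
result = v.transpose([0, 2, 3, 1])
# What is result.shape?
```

(2, 7, 3, 2)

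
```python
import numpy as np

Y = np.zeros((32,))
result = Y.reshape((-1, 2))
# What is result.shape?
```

(16, 2)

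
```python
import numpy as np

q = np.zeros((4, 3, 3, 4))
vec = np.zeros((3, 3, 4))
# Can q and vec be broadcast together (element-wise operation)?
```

Yes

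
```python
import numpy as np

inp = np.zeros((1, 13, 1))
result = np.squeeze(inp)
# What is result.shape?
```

(13,)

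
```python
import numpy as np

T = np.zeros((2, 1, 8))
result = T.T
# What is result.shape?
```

(8, 1, 2)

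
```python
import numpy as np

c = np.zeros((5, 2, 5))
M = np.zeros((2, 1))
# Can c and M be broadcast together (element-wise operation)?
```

Yes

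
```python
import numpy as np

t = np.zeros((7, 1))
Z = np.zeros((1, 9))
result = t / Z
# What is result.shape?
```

(7, 9)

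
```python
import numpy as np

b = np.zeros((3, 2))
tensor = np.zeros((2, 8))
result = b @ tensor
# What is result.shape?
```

(3, 8)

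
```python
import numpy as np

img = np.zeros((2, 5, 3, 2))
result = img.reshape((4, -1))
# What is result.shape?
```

(4, 15)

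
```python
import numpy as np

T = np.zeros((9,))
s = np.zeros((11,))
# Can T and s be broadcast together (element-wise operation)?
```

No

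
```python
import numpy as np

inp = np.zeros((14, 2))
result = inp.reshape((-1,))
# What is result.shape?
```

(28,)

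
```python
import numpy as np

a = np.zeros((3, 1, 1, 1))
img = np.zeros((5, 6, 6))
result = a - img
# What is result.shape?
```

(3, 5, 6, 6)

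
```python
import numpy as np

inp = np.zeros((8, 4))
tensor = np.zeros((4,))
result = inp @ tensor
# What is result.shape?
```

(8,)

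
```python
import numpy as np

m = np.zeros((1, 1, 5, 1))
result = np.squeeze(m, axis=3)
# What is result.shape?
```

(1, 1, 5)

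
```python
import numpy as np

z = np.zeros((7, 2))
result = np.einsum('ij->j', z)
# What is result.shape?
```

(2,)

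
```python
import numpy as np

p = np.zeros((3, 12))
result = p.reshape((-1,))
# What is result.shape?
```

(36,)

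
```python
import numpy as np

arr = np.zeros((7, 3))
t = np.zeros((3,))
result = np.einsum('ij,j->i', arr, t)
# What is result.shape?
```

(7,)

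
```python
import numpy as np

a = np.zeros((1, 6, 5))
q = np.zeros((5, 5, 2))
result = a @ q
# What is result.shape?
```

(5, 6, 2)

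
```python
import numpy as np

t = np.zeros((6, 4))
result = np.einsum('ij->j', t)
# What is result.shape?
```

(4,)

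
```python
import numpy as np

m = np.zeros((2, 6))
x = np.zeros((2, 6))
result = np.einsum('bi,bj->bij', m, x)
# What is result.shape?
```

(2, 6, 6)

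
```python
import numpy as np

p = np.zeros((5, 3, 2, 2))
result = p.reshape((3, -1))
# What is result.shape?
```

(3, 20)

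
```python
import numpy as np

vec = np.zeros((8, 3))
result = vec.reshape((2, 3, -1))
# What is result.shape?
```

(2, 3, 4)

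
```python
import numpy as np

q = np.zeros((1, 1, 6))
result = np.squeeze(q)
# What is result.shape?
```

(6,)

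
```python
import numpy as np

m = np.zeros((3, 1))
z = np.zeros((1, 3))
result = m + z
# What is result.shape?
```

(3, 3)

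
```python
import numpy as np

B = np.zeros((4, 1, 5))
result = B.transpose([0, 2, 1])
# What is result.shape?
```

(4, 5, 1)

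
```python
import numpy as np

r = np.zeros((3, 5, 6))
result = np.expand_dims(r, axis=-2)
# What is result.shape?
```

(3, 5, 1, 6)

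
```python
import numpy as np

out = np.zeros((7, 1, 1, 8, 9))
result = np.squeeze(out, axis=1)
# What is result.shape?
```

(7, 1, 8, 9)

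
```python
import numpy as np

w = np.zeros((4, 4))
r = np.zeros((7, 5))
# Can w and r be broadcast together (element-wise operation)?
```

No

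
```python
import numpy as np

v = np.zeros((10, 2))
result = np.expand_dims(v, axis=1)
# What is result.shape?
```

(10, 1, 2)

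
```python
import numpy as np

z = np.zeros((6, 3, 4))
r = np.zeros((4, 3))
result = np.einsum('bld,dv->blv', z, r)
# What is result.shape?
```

(6, 3, 3)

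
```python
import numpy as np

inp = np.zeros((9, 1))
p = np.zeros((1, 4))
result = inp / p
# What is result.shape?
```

(9, 4)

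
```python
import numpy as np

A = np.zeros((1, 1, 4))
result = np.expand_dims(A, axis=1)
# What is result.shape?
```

(1, 1, 1, 4)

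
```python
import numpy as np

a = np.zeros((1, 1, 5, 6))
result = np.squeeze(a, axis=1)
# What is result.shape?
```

(1, 5, 6)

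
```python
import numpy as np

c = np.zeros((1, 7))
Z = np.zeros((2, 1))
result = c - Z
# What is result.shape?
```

(2, 7)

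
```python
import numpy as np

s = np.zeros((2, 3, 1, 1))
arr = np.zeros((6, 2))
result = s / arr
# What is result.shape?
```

(2, 3, 6, 2)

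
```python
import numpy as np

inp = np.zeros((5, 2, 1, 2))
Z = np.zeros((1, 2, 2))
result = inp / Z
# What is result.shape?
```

(5, 2, 2, 2)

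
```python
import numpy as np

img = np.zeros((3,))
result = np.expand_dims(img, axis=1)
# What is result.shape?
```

(3, 1)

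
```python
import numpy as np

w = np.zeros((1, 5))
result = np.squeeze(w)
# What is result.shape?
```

(5,)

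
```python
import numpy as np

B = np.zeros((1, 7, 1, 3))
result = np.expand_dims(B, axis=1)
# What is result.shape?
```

(1, 1, 7, 1, 3)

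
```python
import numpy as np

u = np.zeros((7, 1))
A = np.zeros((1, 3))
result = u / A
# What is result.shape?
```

(7, 3)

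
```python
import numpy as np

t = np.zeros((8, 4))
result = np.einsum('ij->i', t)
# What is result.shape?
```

(8,)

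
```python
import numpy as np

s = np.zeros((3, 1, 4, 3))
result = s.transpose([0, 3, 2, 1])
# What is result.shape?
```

(3, 3, 4, 1)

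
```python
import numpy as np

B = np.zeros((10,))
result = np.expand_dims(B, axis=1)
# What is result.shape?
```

(10, 1)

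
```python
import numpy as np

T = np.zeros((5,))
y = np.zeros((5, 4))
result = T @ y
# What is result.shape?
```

(4,)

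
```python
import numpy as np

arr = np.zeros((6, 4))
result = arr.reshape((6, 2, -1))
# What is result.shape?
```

(6, 2, 2)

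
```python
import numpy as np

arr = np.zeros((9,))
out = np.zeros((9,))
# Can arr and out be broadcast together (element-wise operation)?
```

Yes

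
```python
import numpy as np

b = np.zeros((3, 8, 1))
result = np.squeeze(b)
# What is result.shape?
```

(3, 8)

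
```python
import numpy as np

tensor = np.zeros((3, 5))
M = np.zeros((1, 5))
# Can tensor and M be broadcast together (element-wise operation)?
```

Yes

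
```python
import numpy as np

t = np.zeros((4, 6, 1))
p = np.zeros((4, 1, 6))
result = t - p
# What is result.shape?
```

(4, 6, 6)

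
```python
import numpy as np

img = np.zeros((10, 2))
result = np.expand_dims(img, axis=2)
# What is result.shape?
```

(10, 2, 1)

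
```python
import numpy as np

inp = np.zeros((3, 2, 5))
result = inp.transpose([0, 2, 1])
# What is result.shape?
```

(3, 5, 2)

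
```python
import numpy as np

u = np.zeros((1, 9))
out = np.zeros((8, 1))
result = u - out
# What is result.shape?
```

(8, 9)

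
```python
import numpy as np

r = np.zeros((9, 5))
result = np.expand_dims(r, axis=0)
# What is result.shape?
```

(1, 9, 5)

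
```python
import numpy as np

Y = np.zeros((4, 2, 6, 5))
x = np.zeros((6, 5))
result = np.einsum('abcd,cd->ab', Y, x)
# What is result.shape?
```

(4, 2)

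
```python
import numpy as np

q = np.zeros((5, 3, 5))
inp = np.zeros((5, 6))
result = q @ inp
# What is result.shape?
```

(5, 3, 6)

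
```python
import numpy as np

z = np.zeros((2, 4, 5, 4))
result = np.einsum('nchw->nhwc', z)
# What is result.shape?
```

(2, 5, 4, 4)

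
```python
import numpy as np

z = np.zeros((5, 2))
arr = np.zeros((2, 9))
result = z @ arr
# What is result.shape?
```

(5, 9)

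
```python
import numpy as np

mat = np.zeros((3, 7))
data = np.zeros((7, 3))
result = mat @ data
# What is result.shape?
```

(3, 3)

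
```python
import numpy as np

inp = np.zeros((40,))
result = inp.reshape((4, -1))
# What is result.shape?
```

(4, 10)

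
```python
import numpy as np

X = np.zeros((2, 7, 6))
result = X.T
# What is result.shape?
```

(6, 7, 2)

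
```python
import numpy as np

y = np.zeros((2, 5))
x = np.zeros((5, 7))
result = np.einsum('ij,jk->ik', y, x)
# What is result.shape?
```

(2, 7)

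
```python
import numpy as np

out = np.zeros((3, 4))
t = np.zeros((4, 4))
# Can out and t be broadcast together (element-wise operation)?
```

No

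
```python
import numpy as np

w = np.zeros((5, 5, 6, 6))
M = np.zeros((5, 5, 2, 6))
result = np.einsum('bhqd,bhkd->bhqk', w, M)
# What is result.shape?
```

(5, 5, 6, 2)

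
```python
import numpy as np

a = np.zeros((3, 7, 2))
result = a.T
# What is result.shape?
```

(2, 7, 3)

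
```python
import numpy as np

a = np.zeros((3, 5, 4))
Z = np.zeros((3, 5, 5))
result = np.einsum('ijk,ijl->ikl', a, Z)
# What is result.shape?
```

(3, 4, 5)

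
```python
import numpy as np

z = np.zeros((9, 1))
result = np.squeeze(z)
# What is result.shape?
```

(9,)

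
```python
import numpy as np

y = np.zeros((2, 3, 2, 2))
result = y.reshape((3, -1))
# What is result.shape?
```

(3, 8)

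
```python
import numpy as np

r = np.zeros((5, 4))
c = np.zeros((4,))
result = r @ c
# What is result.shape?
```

(5,)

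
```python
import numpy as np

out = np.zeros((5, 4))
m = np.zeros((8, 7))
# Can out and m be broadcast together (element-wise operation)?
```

No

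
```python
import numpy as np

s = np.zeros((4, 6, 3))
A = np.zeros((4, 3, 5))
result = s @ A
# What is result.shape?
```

(4, 6, 5)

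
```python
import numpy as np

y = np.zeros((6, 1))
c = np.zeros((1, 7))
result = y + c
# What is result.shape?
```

(6, 7)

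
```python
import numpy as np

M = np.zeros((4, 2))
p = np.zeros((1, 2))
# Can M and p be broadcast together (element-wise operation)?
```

Yes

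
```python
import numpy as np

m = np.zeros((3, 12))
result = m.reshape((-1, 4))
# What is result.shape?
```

(9, 4)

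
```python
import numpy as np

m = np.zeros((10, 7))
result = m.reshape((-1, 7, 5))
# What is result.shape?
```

(2, 7, 5)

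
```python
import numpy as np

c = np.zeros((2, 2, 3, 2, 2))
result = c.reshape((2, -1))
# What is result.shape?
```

(2, 24)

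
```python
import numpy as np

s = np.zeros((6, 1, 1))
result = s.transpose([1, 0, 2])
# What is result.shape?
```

(1, 6, 1)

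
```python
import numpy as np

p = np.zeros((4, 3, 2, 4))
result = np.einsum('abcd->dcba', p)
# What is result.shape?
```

(4, 2, 3, 4)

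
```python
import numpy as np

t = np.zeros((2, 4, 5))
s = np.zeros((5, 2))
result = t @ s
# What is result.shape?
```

(2, 4, 2)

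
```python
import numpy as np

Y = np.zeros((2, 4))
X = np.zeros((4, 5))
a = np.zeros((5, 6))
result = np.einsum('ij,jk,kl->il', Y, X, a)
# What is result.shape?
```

(2, 6)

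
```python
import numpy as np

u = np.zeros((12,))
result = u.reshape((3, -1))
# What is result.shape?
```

(3, 4)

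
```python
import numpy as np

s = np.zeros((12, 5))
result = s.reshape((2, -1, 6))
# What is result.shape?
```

(2, 5, 6)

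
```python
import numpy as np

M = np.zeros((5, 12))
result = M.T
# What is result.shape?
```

(12, 5)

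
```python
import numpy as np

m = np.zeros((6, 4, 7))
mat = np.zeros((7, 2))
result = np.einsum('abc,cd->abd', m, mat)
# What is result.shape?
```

(6, 4, 2)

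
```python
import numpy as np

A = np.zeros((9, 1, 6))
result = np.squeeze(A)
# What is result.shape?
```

(9, 6)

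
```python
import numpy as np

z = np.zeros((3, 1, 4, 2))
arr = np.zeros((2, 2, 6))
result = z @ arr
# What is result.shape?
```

(3, 2, 4, 6)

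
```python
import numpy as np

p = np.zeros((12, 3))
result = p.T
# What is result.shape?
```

(3, 12)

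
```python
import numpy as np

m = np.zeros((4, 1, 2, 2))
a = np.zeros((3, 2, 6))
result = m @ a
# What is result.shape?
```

(4, 3, 2, 6)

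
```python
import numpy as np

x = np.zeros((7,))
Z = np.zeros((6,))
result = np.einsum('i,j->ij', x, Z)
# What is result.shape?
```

(7, 6)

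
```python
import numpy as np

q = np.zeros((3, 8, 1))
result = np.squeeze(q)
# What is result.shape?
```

(3, 8)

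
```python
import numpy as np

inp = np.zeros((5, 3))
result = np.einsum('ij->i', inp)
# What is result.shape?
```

(5,)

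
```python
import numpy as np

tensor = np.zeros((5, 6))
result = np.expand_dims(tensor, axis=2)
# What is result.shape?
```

(5, 6, 1)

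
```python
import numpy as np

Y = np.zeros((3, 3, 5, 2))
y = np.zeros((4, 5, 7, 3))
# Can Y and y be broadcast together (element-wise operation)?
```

No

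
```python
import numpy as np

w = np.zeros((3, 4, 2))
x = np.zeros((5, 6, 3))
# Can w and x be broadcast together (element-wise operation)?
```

No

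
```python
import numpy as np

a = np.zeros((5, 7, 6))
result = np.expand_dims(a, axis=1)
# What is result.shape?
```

(5, 1, 7, 6)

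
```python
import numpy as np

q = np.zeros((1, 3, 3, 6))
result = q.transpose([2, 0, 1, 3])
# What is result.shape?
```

(3, 1, 3, 6)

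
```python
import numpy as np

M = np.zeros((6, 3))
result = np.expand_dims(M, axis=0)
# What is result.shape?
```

(1, 6, 3)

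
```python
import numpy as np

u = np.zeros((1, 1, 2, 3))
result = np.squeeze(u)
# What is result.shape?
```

(2, 3)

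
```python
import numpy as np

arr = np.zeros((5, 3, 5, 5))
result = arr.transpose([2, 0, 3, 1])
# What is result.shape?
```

(5, 5, 5, 3)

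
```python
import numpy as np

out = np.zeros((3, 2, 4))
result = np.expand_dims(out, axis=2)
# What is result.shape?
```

(3, 2, 1, 4)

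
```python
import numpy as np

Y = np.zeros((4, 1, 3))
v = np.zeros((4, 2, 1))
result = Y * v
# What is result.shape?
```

(4, 2, 3)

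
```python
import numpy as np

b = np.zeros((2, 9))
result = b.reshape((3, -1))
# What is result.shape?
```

(3, 6)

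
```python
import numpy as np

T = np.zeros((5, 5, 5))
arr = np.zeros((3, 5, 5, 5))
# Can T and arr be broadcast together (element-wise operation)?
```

Yes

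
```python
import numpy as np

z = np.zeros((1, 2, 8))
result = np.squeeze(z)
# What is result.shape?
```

(2, 8)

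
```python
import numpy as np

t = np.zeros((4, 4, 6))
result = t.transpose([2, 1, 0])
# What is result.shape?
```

(6, 4, 4)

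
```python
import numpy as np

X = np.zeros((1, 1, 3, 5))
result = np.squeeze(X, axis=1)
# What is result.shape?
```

(1, 3, 5)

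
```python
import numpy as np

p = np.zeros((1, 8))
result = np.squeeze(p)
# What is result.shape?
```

(8,)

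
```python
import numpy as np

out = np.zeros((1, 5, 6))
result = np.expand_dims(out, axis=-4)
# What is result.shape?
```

(1, 1, 5, 6)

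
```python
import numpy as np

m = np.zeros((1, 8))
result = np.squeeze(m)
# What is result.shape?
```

(8,)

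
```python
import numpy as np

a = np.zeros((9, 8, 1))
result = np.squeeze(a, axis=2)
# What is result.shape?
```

(9, 8)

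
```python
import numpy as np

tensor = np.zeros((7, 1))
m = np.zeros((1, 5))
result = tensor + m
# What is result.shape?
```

(7, 5)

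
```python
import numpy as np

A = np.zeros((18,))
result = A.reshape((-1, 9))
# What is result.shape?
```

(2, 9)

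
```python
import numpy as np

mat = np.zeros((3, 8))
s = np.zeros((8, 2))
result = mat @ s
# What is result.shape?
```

(3, 2)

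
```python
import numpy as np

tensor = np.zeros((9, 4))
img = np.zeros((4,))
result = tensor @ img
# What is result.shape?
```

(9,)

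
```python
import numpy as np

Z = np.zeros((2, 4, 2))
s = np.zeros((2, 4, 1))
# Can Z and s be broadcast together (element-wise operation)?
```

Yes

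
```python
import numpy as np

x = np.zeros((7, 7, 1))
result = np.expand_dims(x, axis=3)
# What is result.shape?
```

(7, 7, 1, 1)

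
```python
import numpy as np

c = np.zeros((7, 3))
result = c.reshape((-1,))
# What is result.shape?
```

(21,)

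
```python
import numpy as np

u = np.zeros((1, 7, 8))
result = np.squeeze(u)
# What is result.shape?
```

(7, 8)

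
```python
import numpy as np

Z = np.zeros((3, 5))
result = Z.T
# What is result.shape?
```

(5, 3)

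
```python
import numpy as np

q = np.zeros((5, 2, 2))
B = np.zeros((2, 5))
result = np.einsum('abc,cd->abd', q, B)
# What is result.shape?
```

(5, 2, 5)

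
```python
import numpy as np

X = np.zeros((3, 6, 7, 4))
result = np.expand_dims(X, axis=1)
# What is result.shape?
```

(3, 1, 6, 7, 4)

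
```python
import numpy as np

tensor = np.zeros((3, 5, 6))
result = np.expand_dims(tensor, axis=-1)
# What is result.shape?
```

(3, 5, 6, 1)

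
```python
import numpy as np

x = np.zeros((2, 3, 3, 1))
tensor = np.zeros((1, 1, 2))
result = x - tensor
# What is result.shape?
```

(2, 3, 3, 2)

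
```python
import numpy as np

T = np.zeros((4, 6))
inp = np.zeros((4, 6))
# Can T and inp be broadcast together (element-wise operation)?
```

Yes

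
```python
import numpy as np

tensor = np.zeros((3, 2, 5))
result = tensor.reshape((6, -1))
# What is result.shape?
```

(6, 5)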